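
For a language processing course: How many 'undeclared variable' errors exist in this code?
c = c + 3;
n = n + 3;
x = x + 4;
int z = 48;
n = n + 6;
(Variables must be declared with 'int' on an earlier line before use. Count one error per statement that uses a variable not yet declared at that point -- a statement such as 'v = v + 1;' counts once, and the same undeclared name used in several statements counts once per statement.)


Scanning code line by line:
  Line 1: use 'c' -> ERROR (undeclared)
  Line 2: use 'n' -> ERROR (undeclared)
  Line 3: use 'x' -> ERROR (undeclared)
  Line 4: declare 'z' -> declared = ['z']
  Line 5: use 'n' -> ERROR (undeclared)
Total undeclared variable errors: 4

4


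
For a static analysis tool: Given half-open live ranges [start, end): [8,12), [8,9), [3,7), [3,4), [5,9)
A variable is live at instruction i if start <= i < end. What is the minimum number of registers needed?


Live ranges:
  Var0: [8, 12)
  Var1: [8, 9)
  Var2: [3, 7)
  Var3: [3, 4)
  Var4: [5, 9)
Sweep-line events (position, delta, active):
  pos=3 start -> active=1
  pos=3 start -> active=2
  pos=4 end -> active=1
  pos=5 start -> active=2
  pos=7 end -> active=1
  pos=8 start -> active=2
  pos=8 start -> active=3
  pos=9 end -> active=2
  pos=9 end -> active=1
  pos=12 end -> active=0
Maximum simultaneous active: 3
Minimum registers needed: 3

3


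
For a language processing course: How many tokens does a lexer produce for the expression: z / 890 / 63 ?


Scanning 'z / 890 / 63'
Token 1: 'z' -> identifier
Token 2: '/' -> operator
Token 3: '890' -> integer_literal
Token 4: '/' -> operator
Token 5: '63' -> integer_literal
Total tokens: 5

5


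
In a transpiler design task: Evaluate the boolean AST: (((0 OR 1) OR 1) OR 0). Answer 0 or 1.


Step 1: Evaluate inner node
  0 OR 1 = 1
Step 2: Evaluate next node
  1 OR 1 = 1
Step 3: Evaluate root node
  1 OR 0 = 1

1


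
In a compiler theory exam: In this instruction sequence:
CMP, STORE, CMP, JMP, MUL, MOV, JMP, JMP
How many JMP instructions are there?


Scanning instruction sequence for JMP:
  Position 1: CMP
  Position 2: STORE
  Position 3: CMP
  Position 4: JMP <- MATCH
  Position 5: MUL
  Position 6: MOV
  Position 7: JMP <- MATCH
  Position 8: JMP <- MATCH
Matches at positions: [4, 7, 8]
Total JMP count: 3

3


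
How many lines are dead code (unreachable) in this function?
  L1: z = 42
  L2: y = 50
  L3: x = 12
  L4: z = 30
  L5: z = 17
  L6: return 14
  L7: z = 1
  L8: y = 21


Analyzing control flow:
  L1: reachable (before return)
  L2: reachable (before return)
  L3: reachable (before return)
  L4: reachable (before return)
  L5: reachable (before return)
  L6: reachable (return statement)
  L7: DEAD (after return at L6)
  L8: DEAD (after return at L6)
Return at L6, total lines = 8
Dead lines: L7 through L8
Count: 2

2


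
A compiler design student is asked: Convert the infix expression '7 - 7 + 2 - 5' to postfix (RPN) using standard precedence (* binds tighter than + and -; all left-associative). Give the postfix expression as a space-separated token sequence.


Applying the shunting-yard algorithm:
  Operand 7 -> output
  Push '-' onto operator stack -> op-stack: [-]
  Operand 7 -> output
  See '+' (prec 1); top '-' (prec 1) >= it -> pop '-' to output
  Push '+' onto operator stack -> op-stack: [+]
  Operand 2 -> output
  See '-' (prec 1); top '+' (prec 1) >= it -> pop '+' to output
  Push '-' onto operator stack -> op-stack: [-]
  Operand 5 -> output
  End of input: pop '-' to output
Postfix result: 7 7 - 2 + 5 -

7 7 - 2 + 5 -


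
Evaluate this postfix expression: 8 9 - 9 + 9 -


Processing tokens left to right:
Push 8, Push 9
Pop 8 and 9, compute 8 - 9 = -1, push -1
Push 9
Pop -1 and 9, compute -1 + 9 = 8, push 8
Push 9
Pop 8 and 9, compute 8 - 9 = -1, push -1
Stack result: -1

-1


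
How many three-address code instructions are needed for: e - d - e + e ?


Expression: e - d - e + e
Generating three-address code (respecting * over +/- precedence):
  Instruction 1: t1 = e - d
  Instruction 2: t2 = t1 - e
  Instruction 3: t3 = t2 + e
Total instructions: 3

3


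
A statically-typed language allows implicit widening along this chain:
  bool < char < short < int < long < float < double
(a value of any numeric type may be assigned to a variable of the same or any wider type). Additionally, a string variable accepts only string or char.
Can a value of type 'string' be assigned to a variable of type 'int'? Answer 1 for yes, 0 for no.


Target variable type: int
Source value type: string
Rule: string cannot widen to any numeric type
Result: 0

0


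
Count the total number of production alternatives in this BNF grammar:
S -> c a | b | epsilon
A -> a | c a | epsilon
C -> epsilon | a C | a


Counting alternatives per rule:
  S: 3 alternative(s)
  A: 3 alternative(s)
  C: 3 alternative(s)
Sum: 3 + 3 + 3 = 9

9


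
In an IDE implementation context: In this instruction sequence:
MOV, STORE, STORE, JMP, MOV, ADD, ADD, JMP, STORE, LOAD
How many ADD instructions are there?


Scanning instruction sequence for ADD:
  Position 1: MOV
  Position 2: STORE
  Position 3: STORE
  Position 4: JMP
  Position 5: MOV
  Position 6: ADD <- MATCH
  Position 7: ADD <- MATCH
  Position 8: JMP
  Position 9: STORE
  Position 10: LOAD
Matches at positions: [6, 7]
Total ADD count: 2

2


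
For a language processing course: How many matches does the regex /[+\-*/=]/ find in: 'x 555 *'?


Pattern: /[+\-*/=]/ (operators)
Input: 'x 555 *'
Scanning for matches:
  Match 1: '*'
Total matches: 1

1


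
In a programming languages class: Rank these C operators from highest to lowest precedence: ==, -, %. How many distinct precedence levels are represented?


Looking up precedence for each operator:
  == -> precedence 3
  - -> precedence 5
  % -> precedence 6
Sorted highest to lowest: %, -, ==
Distinct precedence values: [6, 5, 3]
Number of distinct levels: 3

3


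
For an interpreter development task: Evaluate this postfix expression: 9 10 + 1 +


Processing tokens left to right:
Push 9, Push 10
Pop 9 and 10, compute 9 + 10 = 19, push 19
Push 1
Pop 19 and 1, compute 19 + 1 = 20, push 20
Stack result: 20

20


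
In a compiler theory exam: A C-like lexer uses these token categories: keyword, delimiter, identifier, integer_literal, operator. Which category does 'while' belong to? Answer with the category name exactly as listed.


Token: 'while'
Checking categories:
  identifier: no
  integer_literal: no
  operator: no
  keyword: YES
  delimiter: no
Category: keyword

keyword


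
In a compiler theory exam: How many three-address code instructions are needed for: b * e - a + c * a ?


Expression: b * e - a + c * a
Generating three-address code (respecting * over +/- precedence):
  Instruction 1: t1 = b * e
  Instruction 2: t2 = c * a
  Instruction 3: t3 = t1 - a
  Instruction 4: t4 = t3 + t2
Total instructions: 4

4


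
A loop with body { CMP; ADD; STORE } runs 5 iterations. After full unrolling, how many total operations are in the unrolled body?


Loop body operations: CMP, ADD, STORE (3 ops per iteration)
Unrolling 5 iterations:
  Iteration 1: CMP, ADD, STORE (3 ops)
  Iteration 2: CMP, ADD, STORE (3 ops)
  Iteration 3: CMP, ADD, STORE (3 ops)
  Iteration 4: CMP, ADD, STORE (3 ops)
  Iteration 5: CMP, ADD, STORE (3 ops)
Total: 5 iterations * 3 ops/iter = 15 operations

15


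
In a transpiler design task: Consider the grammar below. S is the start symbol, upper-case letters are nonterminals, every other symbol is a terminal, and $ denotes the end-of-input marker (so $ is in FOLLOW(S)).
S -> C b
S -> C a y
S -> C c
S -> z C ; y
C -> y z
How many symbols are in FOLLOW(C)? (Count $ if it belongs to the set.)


S is the start symbol and does not occur in any rule body, so FOLLOW(S) = {$}.
Examining every occurrence of C in a rule body:
  S -> C b : C is followed by terminal 'b' -> add 'b'
  S -> C a y : C is followed by terminal 'a' -> add 'a'
  S -> C c : C is followed by terminal 'c' -> add 'c'
  S -> z C ; y : C is followed by terminal ';' -> add ';'
  C -> y z : C does not occur in the body -> contributes nothing
FOLLOW(C) = {;, a, b, c}
Count: 4

4


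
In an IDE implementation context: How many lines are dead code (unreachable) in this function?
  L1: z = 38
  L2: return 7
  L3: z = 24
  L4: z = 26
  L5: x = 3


Analyzing control flow:
  L1: reachable (before return)
  L2: reachable (return statement)
  L3: DEAD (after return at L2)
  L4: DEAD (after return at L2)
  L5: DEAD (after return at L2)
Return at L2, total lines = 5
Dead lines: L3 through L5
Count: 3

3


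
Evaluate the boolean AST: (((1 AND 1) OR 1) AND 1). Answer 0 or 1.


Step 1: Evaluate inner node
  1 AND 1 = 1
Step 2: Evaluate next node
  1 OR 1 = 1
Step 3: Evaluate root node
  1 AND 1 = 1

1


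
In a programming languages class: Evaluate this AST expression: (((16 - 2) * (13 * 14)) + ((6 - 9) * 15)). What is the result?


Expression: (((16 - 2) * (13 * 14)) + ((6 - 9) * 15))
Evaluating step by step:
  16 - 2 = 14
  13 * 14 = 182
  14 * 182 = 2548
  6 - 9 = -3
  -3 * 15 = -45
  2548 + -45 = 2503
Result: 2503

2503


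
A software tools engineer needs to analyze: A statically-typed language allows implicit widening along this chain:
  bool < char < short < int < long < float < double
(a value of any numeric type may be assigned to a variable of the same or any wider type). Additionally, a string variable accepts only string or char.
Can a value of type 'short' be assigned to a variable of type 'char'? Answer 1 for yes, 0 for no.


Target variable type: char
Source value type: short
Numeric ranks: short=2, char=1
Widening allowed iff rank(source) <= rank(target): 2 <= 1? No
Result: 0

0


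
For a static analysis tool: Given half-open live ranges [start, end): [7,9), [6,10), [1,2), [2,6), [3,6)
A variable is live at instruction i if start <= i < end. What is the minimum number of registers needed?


Live ranges:
  Var0: [7, 9)
  Var1: [6, 10)
  Var2: [1, 2)
  Var3: [2, 6)
  Var4: [3, 6)
Sweep-line events (position, delta, active):
  pos=1 start -> active=1
  pos=2 end -> active=0
  pos=2 start -> active=1
  pos=3 start -> active=2
  pos=6 end -> active=1
  pos=6 end -> active=0
  pos=6 start -> active=1
  pos=7 start -> active=2
  pos=9 end -> active=1
  pos=10 end -> active=0
Maximum simultaneous active: 2
Minimum registers needed: 2

2


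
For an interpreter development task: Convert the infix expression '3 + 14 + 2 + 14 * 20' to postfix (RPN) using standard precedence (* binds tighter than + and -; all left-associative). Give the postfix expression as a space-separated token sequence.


Applying the shunting-yard algorithm:
  Operand 3 -> output
  Push '+' onto operator stack -> op-stack: [+]
  Operand 14 -> output
  See '+' (prec 1); top '+' (prec 1) >= it -> pop '+' to output
  Push '+' onto operator stack -> op-stack: [+]
  Operand 2 -> output
  See '+' (prec 1); top '+' (prec 1) >= it -> pop '+' to output
  Push '+' onto operator stack -> op-stack: [+]
  Operand 14 -> output
  Push '*' onto operator stack -> op-stack: [+, *]
  Operand 20 -> output
  End of input: pop '*' to output
  End of input: pop '+' to output
Postfix result: 3 14 + 2 + 14 20 * +

3 14 + 2 + 14 20 * +


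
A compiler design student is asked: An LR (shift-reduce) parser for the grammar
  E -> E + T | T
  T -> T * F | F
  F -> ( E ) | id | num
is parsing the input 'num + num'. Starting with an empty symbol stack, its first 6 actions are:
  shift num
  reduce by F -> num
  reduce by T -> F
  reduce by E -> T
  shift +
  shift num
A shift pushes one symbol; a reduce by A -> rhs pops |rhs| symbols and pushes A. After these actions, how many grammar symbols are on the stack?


Tracking the symbol stack through each action:
  Action 1: shift 'num' : push -> stack = [num] (size 1)
  Action 2: reduce by F -> num : pop 1, push F -> stack = [F] (size 1)
  Action 3: reduce by T -> F : pop 1, push T -> stack = [T] (size 1)
  Action 4: reduce by E -> T : pop 1, push E -> stack = [E] (size 1)
  Action 5: shift '+' : push -> stack = [E, +] (size 2)
  Action 6: shift 'num' : push -> stack = [E, +, num] (size 3)
Final stack size: 3

3


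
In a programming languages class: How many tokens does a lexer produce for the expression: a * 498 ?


Scanning 'a * 498'
Token 1: 'a' -> identifier
Token 2: '*' -> operator
Token 3: '498' -> integer_literal
Total tokens: 3

3


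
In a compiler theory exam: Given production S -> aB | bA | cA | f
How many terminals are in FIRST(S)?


Production: S -> aB | bA | cA | f
Examining each alternative for leading terminals:
  S -> aB : first terminal = 'a'
  S -> bA : first terminal = 'b'
  S -> cA : first terminal = 'c'
  S -> f : first terminal = 'f'
FIRST(S) = {a, b, c, f}
Count: 4

4


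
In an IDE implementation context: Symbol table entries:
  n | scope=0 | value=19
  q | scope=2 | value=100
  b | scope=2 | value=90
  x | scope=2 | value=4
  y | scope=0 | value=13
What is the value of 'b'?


Searching symbol table for 'b':
  n | scope=0 | value=19
  q | scope=2 | value=100
  b | scope=2 | value=90 <- MATCH
  x | scope=2 | value=4
  y | scope=0 | value=13
Found 'b' at scope 2 with value 90

90


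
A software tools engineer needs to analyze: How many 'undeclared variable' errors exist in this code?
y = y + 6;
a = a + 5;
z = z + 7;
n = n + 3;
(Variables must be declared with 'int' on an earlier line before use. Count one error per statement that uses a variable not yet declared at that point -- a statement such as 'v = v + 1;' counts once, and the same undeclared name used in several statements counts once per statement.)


Scanning code line by line:
  Line 1: use 'y' -> ERROR (undeclared)
  Line 2: use 'a' -> ERROR (undeclared)
  Line 3: use 'z' -> ERROR (undeclared)
  Line 4: use 'n' -> ERROR (undeclared)
Total undeclared variable errors: 4

4


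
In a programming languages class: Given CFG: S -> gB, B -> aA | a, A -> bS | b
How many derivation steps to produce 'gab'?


Grammar: S -> gB, B -> aA | a, A -> bS | b
Deriving 'gab':
Step 1: S -> gB => gB
Step 2: B -> aA => gaA
Step 3: A -> b => gab
Total derivation steps: 3

3


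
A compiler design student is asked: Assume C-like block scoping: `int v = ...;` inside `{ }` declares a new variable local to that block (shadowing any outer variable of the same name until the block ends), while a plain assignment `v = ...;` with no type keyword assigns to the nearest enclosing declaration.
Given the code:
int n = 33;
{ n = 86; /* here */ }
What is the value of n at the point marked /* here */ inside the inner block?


Analyzing scoping rules:
Outer scope: declares n = 33
Inner block: 'n = 86;' has no type keyword, so it is an assignment to the outer n (no shadowing)
Inside the block, after the assignment -> 86
Result: 86

86


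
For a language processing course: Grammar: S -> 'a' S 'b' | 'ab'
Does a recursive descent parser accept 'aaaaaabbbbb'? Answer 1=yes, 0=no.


Grammar accepts strings of the form a^n b^n (n >= 1)
Word: 'aaaaaabbbbb'
Counting: 6 a's and 5 b's
Check: 6 == 5? No
Mismatch: a-count != b-count
Rejected

0


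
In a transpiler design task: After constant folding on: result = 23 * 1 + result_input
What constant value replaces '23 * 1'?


Identifying constant sub-expression:
  Original: result = 23 * 1 + result_input
  23 and 1 are both compile-time constants
  Evaluating: 23 * 1 = 23
  After folding: result = 23 + result_input

23


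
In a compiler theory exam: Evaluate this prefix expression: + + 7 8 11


Parsing prefix expression: + + 7 8 11
Step 1: Innermost operation '+ 7 8'
  7 + 8 = 15
Step 2: Outer operation '+ [15] 11'
  15 + 11 = 26

26


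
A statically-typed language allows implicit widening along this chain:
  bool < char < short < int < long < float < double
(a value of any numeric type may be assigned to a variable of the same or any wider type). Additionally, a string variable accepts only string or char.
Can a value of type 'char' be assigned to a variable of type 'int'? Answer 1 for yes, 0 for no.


Target variable type: int
Source value type: char
Numeric ranks: char=1, int=3
Widening allowed iff rank(source) <= rank(target): 1 <= 3? Yes
Result: 1

1


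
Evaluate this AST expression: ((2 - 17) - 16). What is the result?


Expression: ((2 - 17) - 16)
Evaluating step by step:
  2 - 17 = -15
  -15 - 16 = -31
Result: -31

-31


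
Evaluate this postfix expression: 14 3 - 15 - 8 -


Processing tokens left to right:
Push 14, Push 3
Pop 14 and 3, compute 14 - 3 = 11, push 11
Push 15
Pop 11 and 15, compute 11 - 15 = -4, push -4
Push 8
Pop -4 and 8, compute -4 - 8 = -12, push -12
Stack result: -12

-12


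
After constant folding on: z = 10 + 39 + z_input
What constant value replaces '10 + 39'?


Identifying constant sub-expression:
  Original: z = 10 + 39 + z_input
  10 and 39 are both compile-time constants
  Evaluating: 10 + 39 = 49
  After folding: z = 49 + z_input

49


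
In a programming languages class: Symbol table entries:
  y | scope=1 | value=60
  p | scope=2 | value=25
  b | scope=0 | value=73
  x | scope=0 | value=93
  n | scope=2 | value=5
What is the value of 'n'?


Searching symbol table for 'n':
  y | scope=1 | value=60
  p | scope=2 | value=25
  b | scope=0 | value=73
  x | scope=0 | value=93
  n | scope=2 | value=5 <- MATCH
Found 'n' at scope 2 with value 5

5


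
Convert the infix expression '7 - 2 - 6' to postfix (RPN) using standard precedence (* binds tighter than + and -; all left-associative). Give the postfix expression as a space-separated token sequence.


Applying the shunting-yard algorithm:
  Operand 7 -> output
  Push '-' onto operator stack -> op-stack: [-]
  Operand 2 -> output
  See '-' (prec 1); top '-' (prec 1) >= it -> pop '-' to output
  Push '-' onto operator stack -> op-stack: [-]
  Operand 6 -> output
  End of input: pop '-' to output
Postfix result: 7 2 - 6 -

7 2 - 6 -


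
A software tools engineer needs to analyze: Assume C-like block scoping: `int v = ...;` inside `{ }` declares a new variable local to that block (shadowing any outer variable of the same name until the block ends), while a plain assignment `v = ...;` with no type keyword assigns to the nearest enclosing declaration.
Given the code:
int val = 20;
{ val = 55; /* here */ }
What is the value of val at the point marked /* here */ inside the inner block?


Analyzing scoping rules:
Outer scope: declares val = 20
Inner block: 'val = 55;' has no type keyword, so it is an assignment to the outer val (no shadowing)
Inside the block, after the assignment -> 55
Result: 55

55


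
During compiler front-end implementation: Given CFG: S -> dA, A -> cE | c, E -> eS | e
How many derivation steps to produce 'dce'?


Grammar: S -> dA, A -> cE | c, E -> eS | e
Deriving 'dce':
Step 1: S -> dA => dA
Step 2: A -> cE => dcE
Step 3: E -> e => dce
Total derivation steps: 3

3


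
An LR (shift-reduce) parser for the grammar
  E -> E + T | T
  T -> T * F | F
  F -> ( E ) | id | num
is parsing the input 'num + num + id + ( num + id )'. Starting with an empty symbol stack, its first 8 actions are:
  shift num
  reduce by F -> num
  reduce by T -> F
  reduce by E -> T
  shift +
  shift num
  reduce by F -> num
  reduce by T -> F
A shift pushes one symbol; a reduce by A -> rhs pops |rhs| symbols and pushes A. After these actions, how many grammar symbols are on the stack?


Tracking the symbol stack through each action:
  Action 1: shift 'num' : push -> stack = [num] (size 1)
  Action 2: reduce by F -> num : pop 1, push F -> stack = [F] (size 1)
  Action 3: reduce by T -> F : pop 1, push T -> stack = [T] (size 1)
  Action 4: reduce by E -> T : pop 1, push E -> stack = [E] (size 1)
  Action 5: shift '+' : push -> stack = [E, +] (size 2)
  Action 6: shift 'num' : push -> stack = [E, +, num] (size 3)
  Action 7: reduce by F -> num : pop 1, push F -> stack = [E, +, F] (size 3)
  Action 8: reduce by T -> F : pop 1, push T -> stack = [E, +, T] (size 3)
Final stack size: 3

3


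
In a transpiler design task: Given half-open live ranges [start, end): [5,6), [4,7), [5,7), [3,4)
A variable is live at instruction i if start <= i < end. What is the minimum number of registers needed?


Live ranges:
  Var0: [5, 6)
  Var1: [4, 7)
  Var2: [5, 7)
  Var3: [3, 4)
Sweep-line events (position, delta, active):
  pos=3 start -> active=1
  pos=4 end -> active=0
  pos=4 start -> active=1
  pos=5 start -> active=2
  pos=5 start -> active=3
  pos=6 end -> active=2
  pos=7 end -> active=1
  pos=7 end -> active=0
Maximum simultaneous active: 3
Minimum registers needed: 3

3


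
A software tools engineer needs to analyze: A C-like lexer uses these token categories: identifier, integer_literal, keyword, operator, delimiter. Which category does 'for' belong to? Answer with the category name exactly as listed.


Token: 'for'
Checking categories:
  identifier: no
  integer_literal: no
  operator: no
  keyword: YES
  delimiter: no
Category: keyword

keyword


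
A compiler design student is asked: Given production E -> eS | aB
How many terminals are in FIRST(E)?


Production: E -> eS | aB
Examining each alternative for leading terminals:
  E -> eS : first terminal = 'e'
  E -> aB : first terminal = 'a'
FIRST(E) = {a, e}
Count: 2

2


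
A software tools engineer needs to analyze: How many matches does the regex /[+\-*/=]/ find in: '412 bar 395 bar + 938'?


Pattern: /[+\-*/=]/ (operators)
Input: '412 bar 395 bar + 938'
Scanning for matches:
  Match 1: '+'
Total matches: 1

1


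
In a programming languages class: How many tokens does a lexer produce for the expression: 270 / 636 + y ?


Scanning '270 / 636 + y'
Token 1: '270' -> integer_literal
Token 2: '/' -> operator
Token 3: '636' -> integer_literal
Token 4: '+' -> operator
Token 5: 'y' -> identifier
Total tokens: 5

5


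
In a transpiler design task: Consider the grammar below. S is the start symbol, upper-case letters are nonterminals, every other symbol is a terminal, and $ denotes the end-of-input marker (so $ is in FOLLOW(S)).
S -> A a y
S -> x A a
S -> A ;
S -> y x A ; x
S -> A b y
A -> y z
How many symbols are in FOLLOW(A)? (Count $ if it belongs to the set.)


S is the start symbol and does not occur in any rule body, so FOLLOW(S) = {$}.
Examining every occurrence of A in a rule body:
  S -> A a y : A is followed by terminal 'a' -> add 'a'
  S -> x A a : A is followed by terminal 'a' -> add 'a' (already in the set)
  S -> A ; : A is followed by terminal ';' -> add ';'
  S -> y x A ; x : A is followed by terminal ';' -> add ';' (already in the set)
  S -> A b y : A is followed by terminal 'b' -> add 'b'
  A -> y z : A does not occur in the body -> contributes nothing
FOLLOW(A) = {;, a, b}
Count: 3

3


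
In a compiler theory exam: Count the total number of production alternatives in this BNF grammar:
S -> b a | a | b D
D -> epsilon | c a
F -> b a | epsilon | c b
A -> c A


Counting alternatives per rule:
  S: 3 alternative(s)
  D: 2 alternative(s)
  F: 3 alternative(s)
  A: 1 alternative(s)
Sum: 3 + 2 + 3 + 1 = 9

9


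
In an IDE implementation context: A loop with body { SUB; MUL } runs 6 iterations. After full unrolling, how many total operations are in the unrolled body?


Loop body operations: SUB, MUL (2 ops per iteration)
Unrolling 6 iterations:
  Iteration 1: SUB, MUL (2 ops)
  Iteration 2: SUB, MUL (2 ops)
  Iteration 3: SUB, MUL (2 ops)
  Iteration 4: SUB, MUL (2 ops)
  Iteration 5: SUB, MUL (2 ops)
  Iteration 6: SUB, MUL (2 ops)
Total: 6 iterations * 2 ops/iter = 12 operations

12


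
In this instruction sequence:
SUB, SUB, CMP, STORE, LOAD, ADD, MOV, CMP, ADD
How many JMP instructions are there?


Scanning instruction sequence for JMP:
  Position 1: SUB
  Position 2: SUB
  Position 3: CMP
  Position 4: STORE
  Position 5: LOAD
  Position 6: ADD
  Position 7: MOV
  Position 8: CMP
  Position 9: ADD
Matches at positions: []
Total JMP count: 0

0


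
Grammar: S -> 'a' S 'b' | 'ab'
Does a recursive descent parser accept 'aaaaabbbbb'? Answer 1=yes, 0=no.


Grammar accepts strings of the form a^n b^n (n >= 1)
Word: 'aaaaabbbbb'
Counting: 5 a's and 5 b's
Check: 5 == 5? Yes
Derivation (S -> aSb applied 4 time(s), then S -> ab): S => aSb => aaSbb => aaaSbbb => aaaaSbbbb => aaaaabbbbb
Accepted

1


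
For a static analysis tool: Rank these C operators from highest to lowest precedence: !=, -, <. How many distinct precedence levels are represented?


Looking up precedence for each operator:
  != -> precedence 3
  - -> precedence 5
  < -> precedence 4
Sorted highest to lowest: -, <, !=
Distinct precedence values: [5, 4, 3]
Number of distinct levels: 3

3


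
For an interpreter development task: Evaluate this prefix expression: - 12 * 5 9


Parsing prefix expression: - 12 * 5 9
Step 1: Innermost operation '* 5 9'
  5 * 9 = 45
Step 2: Outer operation '- 12 [45]'
  12 - 45 = -33

-33


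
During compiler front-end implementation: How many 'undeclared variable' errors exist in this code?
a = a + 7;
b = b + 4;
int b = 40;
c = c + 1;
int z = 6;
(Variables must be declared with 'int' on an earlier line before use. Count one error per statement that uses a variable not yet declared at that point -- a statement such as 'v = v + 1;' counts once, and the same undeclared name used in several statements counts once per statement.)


Scanning code line by line:
  Line 1: use 'a' -> ERROR (undeclared)
  Line 2: use 'b' -> ERROR (undeclared)
  Line 3: declare 'b' -> declared = ['b']
  Line 4: use 'c' -> ERROR (undeclared)
  Line 5: declare 'z' -> declared = ['b', 'z']
Total undeclared variable errors: 3

3


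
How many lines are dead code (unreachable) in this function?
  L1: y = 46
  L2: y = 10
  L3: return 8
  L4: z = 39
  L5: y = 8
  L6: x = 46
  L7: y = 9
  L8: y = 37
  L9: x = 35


Analyzing control flow:
  L1: reachable (before return)
  L2: reachable (before return)
  L3: reachable (return statement)
  L4: DEAD (after return at L3)
  L5: DEAD (after return at L3)
  L6: DEAD (after return at L3)
  L7: DEAD (after return at L3)
  L8: DEAD (after return at L3)
  L9: DEAD (after return at L3)
Return at L3, total lines = 9
Dead lines: L4 through L9
Count: 6

6


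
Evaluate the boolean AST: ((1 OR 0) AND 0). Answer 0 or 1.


Step 1: Evaluate inner node
  1 OR 0 = 1
Step 2: Evaluate root node
  1 AND 0 = 0

0


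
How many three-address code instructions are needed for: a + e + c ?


Expression: a + e + c
Generating three-address code (respecting * over +/- precedence):
  Instruction 1: t1 = a + e
  Instruction 2: t2 = t1 + c
Total instructions: 2

2


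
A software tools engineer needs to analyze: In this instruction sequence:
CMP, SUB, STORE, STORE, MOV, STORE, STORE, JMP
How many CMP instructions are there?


Scanning instruction sequence for CMP:
  Position 1: CMP <- MATCH
  Position 2: SUB
  Position 3: STORE
  Position 4: STORE
  Position 5: MOV
  Position 6: STORE
  Position 7: STORE
  Position 8: JMP
Matches at positions: [1]
Total CMP count: 1

1


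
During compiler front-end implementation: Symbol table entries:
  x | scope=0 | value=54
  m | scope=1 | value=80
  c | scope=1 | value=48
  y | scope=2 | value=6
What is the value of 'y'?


Searching symbol table for 'y':
  x | scope=0 | value=54
  m | scope=1 | value=80
  c | scope=1 | value=48
  y | scope=2 | value=6 <- MATCH
Found 'y' at scope 2 with value 6

6


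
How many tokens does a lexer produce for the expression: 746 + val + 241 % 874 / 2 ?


Scanning '746 + val + 241 % 874 / 2'
Token 1: '746' -> integer_literal
Token 2: '+' -> operator
Token 3: 'val' -> identifier
Token 4: '+' -> operator
Token 5: '241' -> integer_literal
Token 6: '%' -> operator
Token 7: '874' -> integer_literal
Token 8: '/' -> operator
Token 9: '2' -> integer_literal
Total tokens: 9

9


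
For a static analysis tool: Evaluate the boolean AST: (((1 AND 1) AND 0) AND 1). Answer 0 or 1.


Step 1: Evaluate inner node
  1 AND 1 = 1
Step 2: Evaluate next node
  1 AND 0 = 0
Step 3: Evaluate root node
  0 AND 1 = 0

0


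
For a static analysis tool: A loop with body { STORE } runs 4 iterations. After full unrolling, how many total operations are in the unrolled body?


Loop body operations: STORE (1 op per iteration)
Unrolling 4 iterations:
  Iteration 1: STORE (1 ops)
  Iteration 2: STORE (1 ops)
  Iteration 3: STORE (1 ops)
  Iteration 4: STORE (1 ops)
Total: 4 iterations * 1 ops/iter = 4 operations

4


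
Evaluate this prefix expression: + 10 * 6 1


Parsing prefix expression: + 10 * 6 1
Step 1: Innermost operation '* 6 1'
  6 * 1 = 6
Step 2: Outer operation '+ 10 [6]'
  10 + 6 = 16

16


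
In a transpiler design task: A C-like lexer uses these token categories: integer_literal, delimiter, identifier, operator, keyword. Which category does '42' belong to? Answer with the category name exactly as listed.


Token: '42'
Checking categories:
  identifier: no
  integer_literal: YES
  operator: no
  keyword: no
  delimiter: no
Category: integer_literal

integer_literal


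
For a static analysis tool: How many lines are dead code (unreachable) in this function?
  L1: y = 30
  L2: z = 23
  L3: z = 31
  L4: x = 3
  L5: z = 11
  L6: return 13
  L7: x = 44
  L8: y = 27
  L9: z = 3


Analyzing control flow:
  L1: reachable (before return)
  L2: reachable (before return)
  L3: reachable (before return)
  L4: reachable (before return)
  L5: reachable (before return)
  L6: reachable (return statement)
  L7: DEAD (after return at L6)
  L8: DEAD (after return at L6)
  L9: DEAD (after return at L6)
Return at L6, total lines = 9
Dead lines: L7 through L9
Count: 3

3


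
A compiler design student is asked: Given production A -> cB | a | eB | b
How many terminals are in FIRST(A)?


Production: A -> cB | a | eB | b
Examining each alternative for leading terminals:
  A -> cB : first terminal = 'c'
  A -> a : first terminal = 'a'
  A -> eB : first terminal = 'e'
  A -> b : first terminal = 'b'
FIRST(A) = {a, b, c, e}
Count: 4

4


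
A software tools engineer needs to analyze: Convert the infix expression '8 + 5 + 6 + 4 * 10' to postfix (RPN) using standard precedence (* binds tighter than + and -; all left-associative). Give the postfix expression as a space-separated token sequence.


Applying the shunting-yard algorithm:
  Operand 8 -> output
  Push '+' onto operator stack -> op-stack: [+]
  Operand 5 -> output
  See '+' (prec 1); top '+' (prec 1) >= it -> pop '+' to output
  Push '+' onto operator stack -> op-stack: [+]
  Operand 6 -> output
  See '+' (prec 1); top '+' (prec 1) >= it -> pop '+' to output
  Push '+' onto operator stack -> op-stack: [+]
  Operand 4 -> output
  Push '*' onto operator stack -> op-stack: [+, *]
  Operand 10 -> output
  End of input: pop '*' to output
  End of input: pop '+' to output
Postfix result: 8 5 + 6 + 4 10 * +

8 5 + 6 + 4 10 * +


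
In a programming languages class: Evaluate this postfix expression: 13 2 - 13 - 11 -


Processing tokens left to right:
Push 13, Push 2
Pop 13 and 2, compute 13 - 2 = 11, push 11
Push 13
Pop 11 and 13, compute 11 - 13 = -2, push -2
Push 11
Pop -2 and 11, compute -2 - 11 = -13, push -13
Stack result: -13

-13


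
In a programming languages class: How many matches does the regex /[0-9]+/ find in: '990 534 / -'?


Pattern: /[0-9]+/ (int literals)
Input: '990 534 / -'
Scanning for matches:
  Match 1: '990'
  Match 2: '534'
Total matches: 2

2


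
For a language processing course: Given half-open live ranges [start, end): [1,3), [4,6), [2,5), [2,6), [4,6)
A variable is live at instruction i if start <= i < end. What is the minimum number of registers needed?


Live ranges:
  Var0: [1, 3)
  Var1: [4, 6)
  Var2: [2, 5)
  Var3: [2, 6)
  Var4: [4, 6)
Sweep-line events (position, delta, active):
  pos=1 start -> active=1
  pos=2 start -> active=2
  pos=2 start -> active=3
  pos=3 end -> active=2
  pos=4 start -> active=3
  pos=4 start -> active=4
  pos=5 end -> active=3
  pos=6 end -> active=2
  pos=6 end -> active=1
  pos=6 end -> active=0
Maximum simultaneous active: 4
Minimum registers needed: 4

4


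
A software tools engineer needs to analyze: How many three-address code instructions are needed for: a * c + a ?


Expression: a * c + a
Generating three-address code (respecting * over +/- precedence):
  Instruction 1: t1 = a * c
  Instruction 2: t2 = t1 + a
Total instructions: 2

2


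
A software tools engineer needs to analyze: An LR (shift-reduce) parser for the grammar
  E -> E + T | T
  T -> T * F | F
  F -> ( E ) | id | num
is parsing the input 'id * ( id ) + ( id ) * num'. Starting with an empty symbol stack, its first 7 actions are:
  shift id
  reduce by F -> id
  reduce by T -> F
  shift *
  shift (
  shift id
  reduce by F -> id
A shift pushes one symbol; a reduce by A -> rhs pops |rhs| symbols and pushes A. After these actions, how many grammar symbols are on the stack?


Tracking the symbol stack through each action:
  Action 1: shift 'id' : push -> stack = [id] (size 1)
  Action 2: reduce by F -> id : pop 1, push F -> stack = [F] (size 1)
  Action 3: reduce by T -> F : pop 1, push T -> stack = [T] (size 1)
  Action 4: shift '*' : push -> stack = [T, *] (size 2)
  Action 5: shift '(' : push -> stack = [T, *, (] (size 3)
  Action 6: shift 'id' : push -> stack = [T, *, (, id] (size 4)
  Action 7: reduce by F -> id : pop 1, push F -> stack = [T, *, (, F] (size 4)
Final stack size: 4

4


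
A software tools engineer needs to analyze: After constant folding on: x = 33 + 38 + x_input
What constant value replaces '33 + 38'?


Identifying constant sub-expression:
  Original: x = 33 + 38 + x_input
  33 and 38 are both compile-time constants
  Evaluating: 33 + 38 = 71
  After folding: x = 71 + x_input

71


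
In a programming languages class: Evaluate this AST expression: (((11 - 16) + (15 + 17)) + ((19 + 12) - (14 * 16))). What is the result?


Expression: (((11 - 16) + (15 + 17)) + ((19 + 12) - (14 * 16)))
Evaluating step by step:
  11 - 16 = -5
  15 + 17 = 32
  -5 + 32 = 27
  19 + 12 = 31
  14 * 16 = 224
  31 - 224 = -193
  27 + -193 = -166
Result: -166

-166


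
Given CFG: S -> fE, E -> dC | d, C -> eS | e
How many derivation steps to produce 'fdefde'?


Grammar: S -> fE, E -> dC | d, C -> eS | e
Deriving 'fdefde':
Step 1: S -> fE => fE
Step 2: E -> dC => fdC
Step 3: C -> eS => fdeS
Step 4: S -> fE => fdefE
Step 5: E -> dC => fdefdC
Step 6: C -> e => fdefde
Total derivation steps: 6

6


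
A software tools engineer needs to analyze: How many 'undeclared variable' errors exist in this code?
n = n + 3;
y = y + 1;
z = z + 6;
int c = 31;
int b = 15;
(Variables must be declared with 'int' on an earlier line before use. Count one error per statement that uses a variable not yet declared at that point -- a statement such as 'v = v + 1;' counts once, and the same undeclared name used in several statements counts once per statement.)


Scanning code line by line:
  Line 1: use 'n' -> ERROR (undeclared)
  Line 2: use 'y' -> ERROR (undeclared)
  Line 3: use 'z' -> ERROR (undeclared)
  Line 4: declare 'c' -> declared = ['c']
  Line 5: declare 'b' -> declared = ['b', 'c']
Total undeclared variable errors: 3

3


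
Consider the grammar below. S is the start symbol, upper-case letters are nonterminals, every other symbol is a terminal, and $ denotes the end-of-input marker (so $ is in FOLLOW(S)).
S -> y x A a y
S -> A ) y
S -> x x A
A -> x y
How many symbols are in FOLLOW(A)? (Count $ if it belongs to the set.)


S is the start symbol and does not occur in any rule body, so FOLLOW(S) = {$}.
Examining every occurrence of A in a rule body:
  S -> y x A a y : A is followed by terminal 'a' -> add 'a'
  S -> A ) y : A is followed by terminal ')' -> add ')'
  S -> x x A : A is at the right end -> add FOLLOW(S) = {$}
  A -> x y : A does not occur in the body -> contributes nothing
FOLLOW(A) = {), a, $}
Count: 3

3


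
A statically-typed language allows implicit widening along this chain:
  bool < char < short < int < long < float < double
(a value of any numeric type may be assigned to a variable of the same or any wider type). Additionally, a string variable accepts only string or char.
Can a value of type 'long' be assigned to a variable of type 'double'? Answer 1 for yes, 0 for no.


Target variable type: double
Source value type: long
Numeric ranks: long=4, double=6
Widening allowed iff rank(source) <= rank(target): 4 <= 6? Yes
Result: 1

1


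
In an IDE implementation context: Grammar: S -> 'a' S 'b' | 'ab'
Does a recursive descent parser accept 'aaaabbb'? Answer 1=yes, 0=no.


Grammar accepts strings of the form a^n b^n (n >= 1)
Word: 'aaaabbb'
Counting: 4 a's and 3 b's
Check: 4 == 3? No
Mismatch: a-count != b-count
Rejected

0


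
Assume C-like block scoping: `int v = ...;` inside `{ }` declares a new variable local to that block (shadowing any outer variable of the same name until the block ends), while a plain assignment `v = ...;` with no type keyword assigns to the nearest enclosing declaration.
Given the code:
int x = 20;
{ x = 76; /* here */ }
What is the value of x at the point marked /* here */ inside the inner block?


Analyzing scoping rules:
Outer scope: declares x = 20
Inner block: 'x = 76;' has no type keyword, so it is an assignment to the outer x (no shadowing)
Inside the block, after the assignment -> 76
Result: 76

76


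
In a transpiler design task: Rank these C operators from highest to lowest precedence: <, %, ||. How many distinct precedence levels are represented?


Looking up precedence for each operator:
  < -> precedence 4
  % -> precedence 6
  || -> precedence 1
Sorted highest to lowest: %, <, ||
Distinct precedence values: [6, 4, 1]
Number of distinct levels: 3

3


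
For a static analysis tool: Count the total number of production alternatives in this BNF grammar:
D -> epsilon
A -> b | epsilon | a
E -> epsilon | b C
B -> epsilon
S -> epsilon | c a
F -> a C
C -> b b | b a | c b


Counting alternatives per rule:
  D: 1 alternative(s)
  A: 3 alternative(s)
  E: 2 alternative(s)
  B: 1 alternative(s)
  S: 2 alternative(s)
  F: 1 alternative(s)
  C: 3 alternative(s)
Sum: 1 + 3 + 2 + 1 + 2 + 1 + 3 = 13

13


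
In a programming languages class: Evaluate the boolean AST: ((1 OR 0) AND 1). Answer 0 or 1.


Step 1: Evaluate inner node
  1 OR 0 = 1
Step 2: Evaluate root node
  1 AND 1 = 1

1


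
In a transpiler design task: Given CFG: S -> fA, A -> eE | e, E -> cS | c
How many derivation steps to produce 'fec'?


Grammar: S -> fA, A -> eE | e, E -> cS | c
Deriving 'fec':
Step 1: S -> fA => fA
Step 2: A -> eE => feE
Step 3: E -> c => fec
Total derivation steps: 3

3


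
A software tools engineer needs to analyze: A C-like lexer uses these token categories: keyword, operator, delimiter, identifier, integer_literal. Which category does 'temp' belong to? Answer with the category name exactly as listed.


Token: 'temp'
Checking categories:
  identifier: YES
  integer_literal: no
  operator: no
  keyword: no
  delimiter: no
Category: identifier

identifier


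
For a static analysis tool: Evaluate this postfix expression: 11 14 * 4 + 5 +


Processing tokens left to right:
Push 11, Push 14
Pop 11 and 14, compute 11 * 14 = 154, push 154
Push 4
Pop 154 and 4, compute 154 + 4 = 158, push 158
Push 5
Pop 158 and 5, compute 158 + 5 = 163, push 163
Stack result: 163

163


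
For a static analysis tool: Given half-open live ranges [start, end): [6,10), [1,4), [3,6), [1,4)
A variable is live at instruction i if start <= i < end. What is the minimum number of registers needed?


Live ranges:
  Var0: [6, 10)
  Var1: [1, 4)
  Var2: [3, 6)
  Var3: [1, 4)
Sweep-line events (position, delta, active):
  pos=1 start -> active=1
  pos=1 start -> active=2
  pos=3 start -> active=3
  pos=4 end -> active=2
  pos=4 end -> active=1
  pos=6 end -> active=0
  pos=6 start -> active=1
  pos=10 end -> active=0
Maximum simultaneous active: 3
Minimum registers needed: 3

3


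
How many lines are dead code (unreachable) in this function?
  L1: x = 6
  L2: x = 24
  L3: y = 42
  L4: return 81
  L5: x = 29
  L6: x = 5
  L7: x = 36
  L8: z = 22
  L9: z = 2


Analyzing control flow:
  L1: reachable (before return)
  L2: reachable (before return)
  L3: reachable (before return)
  L4: reachable (return statement)
  L5: DEAD (after return at L4)
  L6: DEAD (after return at L4)
  L7: DEAD (after return at L4)
  L8: DEAD (after return at L4)
  L9: DEAD (after return at L4)
Return at L4, total lines = 9
Dead lines: L5 through L9
Count: 5

5
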